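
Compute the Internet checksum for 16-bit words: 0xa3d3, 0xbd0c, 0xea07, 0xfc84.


Sum all words (with carry folding):
+ 0xa3d3 = 0xa3d3
+ 0xbd0c = 0x60e0
+ 0xea07 = 0x4ae8
+ 0xfc84 = 0x476d
One's complement: ~0x476d
Checksum = 0xb892


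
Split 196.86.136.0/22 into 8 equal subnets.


New prefix = 22 + 3 = 25
Each subnet has 128 addresses
  196.86.136.0/25
  196.86.136.128/25
  196.86.137.0/25
  196.86.137.128/25
  196.86.138.0/25
  196.86.138.128/25
  196.86.139.0/25
  196.86.139.128/25
Subnets: 196.86.136.0/25, 196.86.136.128/25, 196.86.137.0/25, 196.86.137.128/25, 196.86.138.0/25, 196.86.138.128/25, 196.86.139.0/25, 196.86.139.128/25


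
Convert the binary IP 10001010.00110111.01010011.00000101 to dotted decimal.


10001010 = 138
00110111 = 55
01010011 = 83
00000101 = 5
IP: 138.55.83.5


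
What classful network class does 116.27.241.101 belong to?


First octet: 116
Binary: 01110100
0xxxxxxx -> Class A (1-126)
Class A, default mask 255.0.0.0 (/8)


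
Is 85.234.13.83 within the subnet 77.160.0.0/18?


Subnet network: 77.160.0.0
Test IP AND mask: 85.234.0.0
No, 85.234.13.83 is not in 77.160.0.0/18


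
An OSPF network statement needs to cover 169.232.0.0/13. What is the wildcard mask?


Subnet mask: 255.248.0.0
Wildcard = 255.255.255.255 - subnet mask
255 - 255 = 0
255 - 248 = 7
255 - 0 = 255
255 - 0 = 255
Wildcard: 0.7.255.255


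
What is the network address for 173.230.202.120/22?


IP:   10101101.11100110.11001010.01111000
Mask: 11111111.11111111.11111100.00000000
AND operation:
Net:  10101101.11100110.11001000.00000000
Network: 173.230.200.0/22


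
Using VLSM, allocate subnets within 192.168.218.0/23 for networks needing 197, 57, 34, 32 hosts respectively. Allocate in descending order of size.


197 hosts -> /24 (254 usable): 192.168.218.0/24
57 hosts -> /26 (62 usable): 192.168.219.0/26
34 hosts -> /26 (62 usable): 192.168.219.64/26
32 hosts -> /26 (62 usable): 192.168.219.128/26
Allocation: 192.168.218.0/24 (197 hosts, 254 usable); 192.168.219.0/26 (57 hosts, 62 usable); 192.168.219.64/26 (34 hosts, 62 usable); 192.168.219.128/26 (32 hosts, 62 usable)


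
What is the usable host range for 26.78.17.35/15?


Network: 26.78.0.0
Broadcast: 26.79.255.255
First usable = network + 1
Last usable = broadcast - 1
Range: 26.78.0.1 to 26.79.255.254


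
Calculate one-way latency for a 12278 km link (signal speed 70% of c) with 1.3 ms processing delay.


Speed = 0.7 * 3e5 km/s = 210000 km/s
Propagation delay = 12278 / 210000 = 0.0585 s = 58.4667 ms
Processing delay = 1.3 ms
Total one-way latency = 59.7667 ms


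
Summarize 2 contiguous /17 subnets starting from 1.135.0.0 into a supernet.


Original prefix: /17
Number of subnets: 2 = 2^1
New prefix = 17 - 1 = 16
Supernet: 1.135.0.0/16


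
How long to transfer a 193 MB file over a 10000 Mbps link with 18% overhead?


Effective throughput = 10000 * (1 - 18/100) = 8200 Mbps
File size in Mb = 193 * 8 = 1544 Mb
Time = 1544 / 8200
Time = 0.1883 seconds


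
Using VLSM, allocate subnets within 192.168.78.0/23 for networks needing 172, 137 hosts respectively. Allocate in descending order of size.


172 hosts -> /24 (254 usable): 192.168.78.0/24
137 hosts -> /24 (254 usable): 192.168.79.0/24
Allocation: 192.168.78.0/24 (172 hosts, 254 usable); 192.168.79.0/24 (137 hosts, 254 usable)


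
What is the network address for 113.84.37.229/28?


IP:   01110001.01010100.00100101.11100101
Mask: 11111111.11111111.11111111.11110000
AND operation:
Net:  01110001.01010100.00100101.11100000
Network: 113.84.37.224/28


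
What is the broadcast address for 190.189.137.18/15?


Network: 190.188.0.0/15
Host bits = 17
Set all host bits to 1:
Broadcast: 190.189.255.255


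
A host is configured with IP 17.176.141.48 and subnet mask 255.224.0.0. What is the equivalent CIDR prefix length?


Binary: 11111111.11100000.00000000.00000000
Count leading 1s
Prefix: /11


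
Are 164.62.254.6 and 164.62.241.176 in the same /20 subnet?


Mask: 255.255.240.0
164.62.254.6 AND mask = 164.62.240.0
164.62.241.176 AND mask = 164.62.240.0
Yes, same subnet (164.62.240.0)


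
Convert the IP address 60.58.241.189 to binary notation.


60 = 00111100
58 = 00111010
241 = 11110001
189 = 10111101
Binary: 00111100.00111010.11110001.10111101


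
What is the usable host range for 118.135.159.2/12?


Network: 118.128.0.0
Broadcast: 118.143.255.255
First usable = network + 1
Last usable = broadcast - 1
Range: 118.128.0.1 to 118.143.255.254


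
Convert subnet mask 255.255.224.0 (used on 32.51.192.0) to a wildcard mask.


Subnet mask: 255.255.224.0
Wildcard = 255.255.255.255 - subnet mask
255 - 255 = 0
255 - 255 = 0
255 - 224 = 31
255 - 0 = 255
Wildcard: 0.0.31.255


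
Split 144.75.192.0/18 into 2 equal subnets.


New prefix = 18 + 1 = 19
Each subnet has 8192 addresses
  144.75.192.0/19
  144.75.224.0/19
Subnets: 144.75.192.0/19, 144.75.224.0/19


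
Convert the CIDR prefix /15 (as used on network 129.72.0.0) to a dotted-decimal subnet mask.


/15 means 15 network bits, 17 host bits
Binary: 11111111111111100000000000000000
Mask: 255.254.0.0


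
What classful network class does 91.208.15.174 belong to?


First octet: 91
Binary: 01011011
0xxxxxxx -> Class A (1-126)
Class A, default mask 255.0.0.0 (/8)


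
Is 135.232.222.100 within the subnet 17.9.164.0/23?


Subnet network: 17.9.164.0
Test IP AND mask: 135.232.222.0
No, 135.232.222.100 is not in 17.9.164.0/23


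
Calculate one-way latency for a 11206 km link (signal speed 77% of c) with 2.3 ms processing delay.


Speed = 0.77 * 3e5 km/s = 231000 km/s
Propagation delay = 11206 / 231000 = 0.0485 s = 48.5108 ms
Processing delay = 2.3 ms
Total one-way latency = 50.8108 ms


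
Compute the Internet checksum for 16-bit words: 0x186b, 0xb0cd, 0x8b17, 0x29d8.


Sum all words (with carry folding):
+ 0x186b = 0x186b
+ 0xb0cd = 0xc938
+ 0x8b17 = 0x5450
+ 0x29d8 = 0x7e28
One's complement: ~0x7e28
Checksum = 0x81d7


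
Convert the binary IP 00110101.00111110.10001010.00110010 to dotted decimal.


00110101 = 53
00111110 = 62
10001010 = 138
00110010 = 50
IP: 53.62.138.50


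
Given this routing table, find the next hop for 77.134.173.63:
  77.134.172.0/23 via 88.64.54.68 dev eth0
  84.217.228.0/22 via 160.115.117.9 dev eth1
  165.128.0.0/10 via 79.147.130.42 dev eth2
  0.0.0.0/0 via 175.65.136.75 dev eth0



Longest prefix match for 77.134.173.63:
  /23 77.134.172.0: MATCH
  /22 84.217.228.0: no
  /10 165.128.0.0: no
  /0 0.0.0.0: MATCH
Selected: next-hop 88.64.54.68 via eth0 (matched /23)


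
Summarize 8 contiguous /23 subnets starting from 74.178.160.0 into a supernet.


Original prefix: /23
Number of subnets: 8 = 2^3
New prefix = 23 - 3 = 20
Supernet: 74.178.160.0/20


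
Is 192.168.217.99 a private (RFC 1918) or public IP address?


RFC 1918 private ranges:
  10.0.0.0/8 (10.0.0.0 - 10.255.255.255)
  172.16.0.0/12 (172.16.0.0 - 172.31.255.255)
  192.168.0.0/16 (192.168.0.0 - 192.168.255.255)
Private (in 192.168.0.0/16)


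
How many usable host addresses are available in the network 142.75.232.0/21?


Host bits = 32 - 21 = 11
Total addresses = 2^11 = 2048
Usable = total - 2 (network and broadcast)
Usable hosts: 2046


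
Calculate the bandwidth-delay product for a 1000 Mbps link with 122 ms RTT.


BDP = bandwidth * RTT
= 1000 Mbps * 122 ms
= 1000 * 1e6 * 122 / 1000 bits
= 122000000 bits
= 15250000 bytes
= 14892.5781 KB
BDP = 122000000 bits (15250000 bytes)


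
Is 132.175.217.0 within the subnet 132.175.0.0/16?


Subnet network: 132.175.0.0
Test IP AND mask: 132.175.0.0
Yes, 132.175.217.0 is in 132.175.0.0/16


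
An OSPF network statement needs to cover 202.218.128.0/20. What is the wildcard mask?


Subnet mask: 255.255.240.0
Wildcard = 255.255.255.255 - subnet mask
255 - 255 = 0
255 - 255 = 0
255 - 240 = 15
255 - 0 = 255
Wildcard: 0.0.15.255


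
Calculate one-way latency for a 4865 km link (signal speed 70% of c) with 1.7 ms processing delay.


Speed = 0.7 * 3e5 km/s = 210000 km/s
Propagation delay = 4865 / 210000 = 0.0232 s = 23.1667 ms
Processing delay = 1.7 ms
Total one-way latency = 24.8667 ms


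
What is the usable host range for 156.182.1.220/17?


Network: 156.182.0.0
Broadcast: 156.182.127.255
First usable = network + 1
Last usable = broadcast - 1
Range: 156.182.0.1 to 156.182.127.254


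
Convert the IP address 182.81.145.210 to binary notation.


182 = 10110110
81 = 01010001
145 = 10010001
210 = 11010010
Binary: 10110110.01010001.10010001.11010010


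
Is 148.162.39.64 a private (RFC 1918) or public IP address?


RFC 1918 private ranges:
  10.0.0.0/8 (10.0.0.0 - 10.255.255.255)
  172.16.0.0/12 (172.16.0.0 - 172.31.255.255)
  192.168.0.0/16 (192.168.0.0 - 192.168.255.255)
Public (not in any RFC 1918 range)


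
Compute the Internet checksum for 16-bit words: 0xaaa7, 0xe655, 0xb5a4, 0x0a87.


Sum all words (with carry folding):
+ 0xaaa7 = 0xaaa7
+ 0xe655 = 0x90fd
+ 0xb5a4 = 0x46a2
+ 0x0a87 = 0x5129
One's complement: ~0x5129
Checksum = 0xaed6


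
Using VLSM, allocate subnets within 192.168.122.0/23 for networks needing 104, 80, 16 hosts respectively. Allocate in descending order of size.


104 hosts -> /25 (126 usable): 192.168.122.0/25
80 hosts -> /25 (126 usable): 192.168.122.128/25
16 hosts -> /27 (30 usable): 192.168.123.0/27
Allocation: 192.168.122.0/25 (104 hosts, 126 usable); 192.168.122.128/25 (80 hosts, 126 usable); 192.168.123.0/27 (16 hosts, 30 usable)


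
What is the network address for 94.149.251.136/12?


IP:   01011110.10010101.11111011.10001000
Mask: 11111111.11110000.00000000.00000000
AND operation:
Net:  01011110.10010000.00000000.00000000
Network: 94.144.0.0/12


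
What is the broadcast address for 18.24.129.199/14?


Network: 18.24.0.0/14
Host bits = 18
Set all host bits to 1:
Broadcast: 18.27.255.255


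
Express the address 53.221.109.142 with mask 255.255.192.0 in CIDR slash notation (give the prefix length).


Binary: 11111111.11111111.11000000.00000000
Count leading 1s
Prefix: /18


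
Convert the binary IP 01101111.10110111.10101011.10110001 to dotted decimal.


01101111 = 111
10110111 = 183
10101011 = 171
10110001 = 177
IP: 111.183.171.177


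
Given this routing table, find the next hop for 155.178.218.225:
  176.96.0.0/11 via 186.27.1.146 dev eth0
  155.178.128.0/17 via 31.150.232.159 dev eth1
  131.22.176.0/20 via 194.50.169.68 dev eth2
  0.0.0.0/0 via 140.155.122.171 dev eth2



Longest prefix match for 155.178.218.225:
  /11 176.96.0.0: no
  /17 155.178.128.0: MATCH
  /20 131.22.176.0: no
  /0 0.0.0.0: MATCH
Selected: next-hop 31.150.232.159 via eth1 (matched /17)


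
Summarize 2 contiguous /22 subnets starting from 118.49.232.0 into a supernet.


Original prefix: /22
Number of subnets: 2 = 2^1
New prefix = 22 - 1 = 21
Supernet: 118.49.232.0/21


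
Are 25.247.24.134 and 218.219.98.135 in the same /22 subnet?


Mask: 255.255.252.0
25.247.24.134 AND mask = 25.247.24.0
218.219.98.135 AND mask = 218.219.96.0
No, different subnets (25.247.24.0 vs 218.219.96.0)


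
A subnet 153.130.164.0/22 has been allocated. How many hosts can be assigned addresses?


Host bits = 32 - 22 = 10
Total addresses = 2^10 = 1024
Usable = total - 2 (network and broadcast)
Usable hosts: 1022


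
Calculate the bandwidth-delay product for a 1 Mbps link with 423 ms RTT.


BDP = bandwidth * RTT
= 1 Mbps * 423 ms
= 1 * 1e6 * 423 / 1000 bits
= 423000 bits
= 52875 bytes
= 51.6357 KB
BDP = 423000 bits (52875 bytes)


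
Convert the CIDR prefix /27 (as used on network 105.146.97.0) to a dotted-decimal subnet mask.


/27 means 27 network bits, 5 host bits
Binary: 11111111111111111111111111100000
Mask: 255.255.255.224


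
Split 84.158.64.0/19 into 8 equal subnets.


New prefix = 19 + 3 = 22
Each subnet has 1024 addresses
  84.158.64.0/22
  84.158.68.0/22
  84.158.72.0/22
  84.158.76.0/22
  84.158.80.0/22
  84.158.84.0/22
  84.158.88.0/22
  84.158.92.0/22
Subnets: 84.158.64.0/22, 84.158.68.0/22, 84.158.72.0/22, 84.158.76.0/22, 84.158.80.0/22, 84.158.84.0/22, 84.158.88.0/22, 84.158.92.0/22


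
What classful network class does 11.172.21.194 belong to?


First octet: 11
Binary: 00001011
0xxxxxxx -> Class A (1-126)
Class A, default mask 255.0.0.0 (/8)


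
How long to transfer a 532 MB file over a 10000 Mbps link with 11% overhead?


Effective throughput = 10000 * (1 - 11/100) = 8900 Mbps
File size in Mb = 532 * 8 = 4256 Mb
Time = 4256 / 8900
Time = 0.4782 seconds


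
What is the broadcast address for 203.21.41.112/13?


Network: 203.16.0.0/13
Host bits = 19
Set all host bits to 1:
Broadcast: 203.23.255.255


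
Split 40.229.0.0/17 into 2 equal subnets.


New prefix = 17 + 1 = 18
Each subnet has 16384 addresses
  40.229.0.0/18
  40.229.64.0/18
Subnets: 40.229.0.0/18, 40.229.64.0/18


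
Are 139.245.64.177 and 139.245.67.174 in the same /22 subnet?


Mask: 255.255.252.0
139.245.64.177 AND mask = 139.245.64.0
139.245.67.174 AND mask = 139.245.64.0
Yes, same subnet (139.245.64.0)


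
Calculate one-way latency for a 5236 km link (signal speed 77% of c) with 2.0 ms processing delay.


Speed = 0.77 * 3e5 km/s = 231000 km/s
Propagation delay = 5236 / 231000 = 0.0227 s = 22.6667 ms
Processing delay = 2.0 ms
Total one-way latency = 24.6667 ms


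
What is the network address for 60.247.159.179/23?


IP:   00111100.11110111.10011111.10110011
Mask: 11111111.11111111.11111110.00000000
AND operation:
Net:  00111100.11110111.10011110.00000000
Network: 60.247.158.0/23


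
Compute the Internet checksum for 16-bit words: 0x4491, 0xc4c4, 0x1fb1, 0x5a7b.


Sum all words (with carry folding):
+ 0x4491 = 0x4491
+ 0xc4c4 = 0x0956
+ 0x1fb1 = 0x2907
+ 0x5a7b = 0x8382
One's complement: ~0x8382
Checksum = 0x7c7d


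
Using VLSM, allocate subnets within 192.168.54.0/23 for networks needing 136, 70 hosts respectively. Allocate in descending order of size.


136 hosts -> /24 (254 usable): 192.168.54.0/24
70 hosts -> /25 (126 usable): 192.168.55.0/25
Allocation: 192.168.54.0/24 (136 hosts, 254 usable); 192.168.55.0/25 (70 hosts, 126 usable)


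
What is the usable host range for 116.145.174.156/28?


Network: 116.145.174.144
Broadcast: 116.145.174.159
First usable = network + 1
Last usable = broadcast - 1
Range: 116.145.174.145 to 116.145.174.158


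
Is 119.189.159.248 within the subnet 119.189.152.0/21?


Subnet network: 119.189.152.0
Test IP AND mask: 119.189.152.0
Yes, 119.189.159.248 is in 119.189.152.0/21


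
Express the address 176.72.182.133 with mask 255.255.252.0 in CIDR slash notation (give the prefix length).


Binary: 11111111.11111111.11111100.00000000
Count leading 1s
Prefix: /22


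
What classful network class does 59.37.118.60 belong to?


First octet: 59
Binary: 00111011
0xxxxxxx -> Class A (1-126)
Class A, default mask 255.0.0.0 (/8)


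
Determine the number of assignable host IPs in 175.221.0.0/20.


Host bits = 32 - 20 = 12
Total addresses = 2^12 = 4096
Usable = total - 2 (network and broadcast)
Usable hosts: 4094


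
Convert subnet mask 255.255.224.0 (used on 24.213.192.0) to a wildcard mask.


Subnet mask: 255.255.224.0
Wildcard = 255.255.255.255 - subnet mask
255 - 255 = 0
255 - 255 = 0
255 - 224 = 31
255 - 0 = 255
Wildcard: 0.0.31.255


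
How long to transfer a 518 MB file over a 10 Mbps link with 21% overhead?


Effective throughput = 10 * (1 - 21/100) = 7.9 Mbps
File size in Mb = 518 * 8 = 4144 Mb
Time = 4144 / 7.9
Time = 524.557 seconds


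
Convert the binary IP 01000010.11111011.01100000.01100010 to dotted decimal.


01000010 = 66
11111011 = 251
01100000 = 96
01100010 = 98
IP: 66.251.96.98


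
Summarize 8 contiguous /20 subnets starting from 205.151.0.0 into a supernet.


Original prefix: /20
Number of subnets: 8 = 2^3
New prefix = 20 - 3 = 17
Supernet: 205.151.0.0/17


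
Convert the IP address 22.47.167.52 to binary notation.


22 = 00010110
47 = 00101111
167 = 10100111
52 = 00110100
Binary: 00010110.00101111.10100111.00110100


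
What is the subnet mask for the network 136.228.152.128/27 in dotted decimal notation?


/27 means 27 network bits, 5 host bits
Binary: 11111111111111111111111111100000
Mask: 255.255.255.224


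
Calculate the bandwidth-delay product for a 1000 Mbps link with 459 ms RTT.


BDP = bandwidth * RTT
= 1000 Mbps * 459 ms
= 1000 * 1e6 * 459 / 1000 bits
= 459000000 bits
= 57375000 bytes
= 56030.2734 KB
BDP = 459000000 bits (57375000 bytes)


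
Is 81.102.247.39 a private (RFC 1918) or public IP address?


RFC 1918 private ranges:
  10.0.0.0/8 (10.0.0.0 - 10.255.255.255)
  172.16.0.0/12 (172.16.0.0 - 172.31.255.255)
  192.168.0.0/16 (192.168.0.0 - 192.168.255.255)
Public (not in any RFC 1918 range)


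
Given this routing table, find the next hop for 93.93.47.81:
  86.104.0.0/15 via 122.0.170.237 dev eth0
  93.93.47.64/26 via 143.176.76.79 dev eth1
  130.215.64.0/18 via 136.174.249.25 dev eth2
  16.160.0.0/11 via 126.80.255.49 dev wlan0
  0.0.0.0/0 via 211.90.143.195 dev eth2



Longest prefix match for 93.93.47.81:
  /15 86.104.0.0: no
  /26 93.93.47.64: MATCH
  /18 130.215.64.0: no
  /11 16.160.0.0: no
  /0 0.0.0.0: MATCH
Selected: next-hop 143.176.76.79 via eth1 (matched /26)


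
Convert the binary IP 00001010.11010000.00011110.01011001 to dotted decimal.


00001010 = 10
11010000 = 208
00011110 = 30
01011001 = 89
IP: 10.208.30.89


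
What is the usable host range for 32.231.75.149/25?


Network: 32.231.75.128
Broadcast: 32.231.75.255
First usable = network + 1
Last usable = broadcast - 1
Range: 32.231.75.129 to 32.231.75.254


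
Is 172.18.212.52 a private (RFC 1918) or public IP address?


RFC 1918 private ranges:
  10.0.0.0/8 (10.0.0.0 - 10.255.255.255)
  172.16.0.0/12 (172.16.0.0 - 172.31.255.255)
  192.168.0.0/16 (192.168.0.0 - 192.168.255.255)
Private (in 172.16.0.0/12)


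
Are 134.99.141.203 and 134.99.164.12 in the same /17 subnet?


Mask: 255.255.128.0
134.99.141.203 AND mask = 134.99.128.0
134.99.164.12 AND mask = 134.99.128.0
Yes, same subnet (134.99.128.0)


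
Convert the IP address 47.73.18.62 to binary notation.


47 = 00101111
73 = 01001001
18 = 00010010
62 = 00111110
Binary: 00101111.01001001.00010010.00111110


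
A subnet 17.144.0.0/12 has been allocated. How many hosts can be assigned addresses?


Host bits = 32 - 12 = 20
Total addresses = 2^20 = 1048576
Usable = total - 2 (network and broadcast)
Usable hosts: 1048574


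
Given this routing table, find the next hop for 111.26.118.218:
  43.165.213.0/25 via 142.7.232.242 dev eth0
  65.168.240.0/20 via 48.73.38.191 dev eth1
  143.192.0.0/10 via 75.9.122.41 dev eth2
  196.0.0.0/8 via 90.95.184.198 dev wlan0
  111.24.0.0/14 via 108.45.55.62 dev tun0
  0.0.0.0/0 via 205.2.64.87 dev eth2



Longest prefix match for 111.26.118.218:
  /25 43.165.213.0: no
  /20 65.168.240.0: no
  /10 143.192.0.0: no
  /8 196.0.0.0: no
  /14 111.24.0.0: MATCH
  /0 0.0.0.0: MATCH
Selected: next-hop 108.45.55.62 via tun0 (matched /14)


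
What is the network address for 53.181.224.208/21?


IP:   00110101.10110101.11100000.11010000
Mask: 11111111.11111111.11111000.00000000
AND operation:
Net:  00110101.10110101.11100000.00000000
Network: 53.181.224.0/21


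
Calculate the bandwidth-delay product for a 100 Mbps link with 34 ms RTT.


BDP = bandwidth * RTT
= 100 Mbps * 34 ms
= 100 * 1e6 * 34 / 1000 bits
= 3400000 bits
= 425000 bytes
= 415.0391 KB
BDP = 3400000 bits (425000 bytes)


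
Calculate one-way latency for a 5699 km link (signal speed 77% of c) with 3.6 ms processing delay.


Speed = 0.77 * 3e5 km/s = 231000 km/s
Propagation delay = 5699 / 231000 = 0.0247 s = 24.671 ms
Processing delay = 3.6 ms
Total one-way latency = 28.271 ms


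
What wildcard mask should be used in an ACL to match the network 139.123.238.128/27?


Subnet mask: 255.255.255.224
Wildcard = 255.255.255.255 - subnet mask
255 - 255 = 0
255 - 255 = 0
255 - 255 = 0
255 - 224 = 31
Wildcard: 0.0.0.31


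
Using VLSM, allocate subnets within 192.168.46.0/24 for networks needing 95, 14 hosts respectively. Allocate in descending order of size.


95 hosts -> /25 (126 usable): 192.168.46.0/25
14 hosts -> /28 (14 usable): 192.168.46.128/28
Allocation: 192.168.46.0/25 (95 hosts, 126 usable); 192.168.46.128/28 (14 hosts, 14 usable)


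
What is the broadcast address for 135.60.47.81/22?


Network: 135.60.44.0/22
Host bits = 10
Set all host bits to 1:
Broadcast: 135.60.47.255


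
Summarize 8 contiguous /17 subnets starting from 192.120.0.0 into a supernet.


Original prefix: /17
Number of subnets: 8 = 2^3
New prefix = 17 - 3 = 14
Supernet: 192.120.0.0/14


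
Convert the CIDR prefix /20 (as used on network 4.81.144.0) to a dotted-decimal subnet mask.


/20 means 20 network bits, 12 host bits
Binary: 11111111111111111111000000000000
Mask: 255.255.240.0


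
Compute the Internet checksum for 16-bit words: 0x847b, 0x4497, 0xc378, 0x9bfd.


Sum all words (with carry folding):
+ 0x847b = 0x847b
+ 0x4497 = 0xc912
+ 0xc378 = 0x8c8b
+ 0x9bfd = 0x2889
One's complement: ~0x2889
Checksum = 0xd776


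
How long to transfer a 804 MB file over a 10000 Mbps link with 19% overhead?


Effective throughput = 10000 * (1 - 19/100) = 8100.0 Mbps
File size in Mb = 804 * 8 = 6432 Mb
Time = 6432 / 8100.0
Time = 0.7941 seconds


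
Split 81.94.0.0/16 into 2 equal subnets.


New prefix = 16 + 1 = 17
Each subnet has 32768 addresses
  81.94.0.0/17
  81.94.128.0/17
Subnets: 81.94.0.0/17, 81.94.128.0/17


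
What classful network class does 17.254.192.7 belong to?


First octet: 17
Binary: 00010001
0xxxxxxx -> Class A (1-126)
Class A, default mask 255.0.0.0 (/8)


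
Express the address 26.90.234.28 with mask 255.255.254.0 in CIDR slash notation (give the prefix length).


Binary: 11111111.11111111.11111110.00000000
Count leading 1s
Prefix: /23


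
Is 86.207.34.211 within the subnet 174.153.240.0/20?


Subnet network: 174.153.240.0
Test IP AND mask: 86.207.32.0
No, 86.207.34.211 is not in 174.153.240.0/20


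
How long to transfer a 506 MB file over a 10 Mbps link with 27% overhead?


Effective throughput = 10 * (1 - 27/100) = 7.3 Mbps
File size in Mb = 506 * 8 = 4048 Mb
Time = 4048 / 7.3
Time = 554.5205 seconds


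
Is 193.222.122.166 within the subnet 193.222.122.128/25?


Subnet network: 193.222.122.128
Test IP AND mask: 193.222.122.128
Yes, 193.222.122.166 is in 193.222.122.128/25


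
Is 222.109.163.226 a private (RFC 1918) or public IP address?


RFC 1918 private ranges:
  10.0.0.0/8 (10.0.0.0 - 10.255.255.255)
  172.16.0.0/12 (172.16.0.0 - 172.31.255.255)
  192.168.0.0/16 (192.168.0.0 - 192.168.255.255)
Public (not in any RFC 1918 range)


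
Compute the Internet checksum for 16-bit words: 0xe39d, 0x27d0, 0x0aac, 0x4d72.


Sum all words (with carry folding):
+ 0xe39d = 0xe39d
+ 0x27d0 = 0x0b6e
+ 0x0aac = 0x161a
+ 0x4d72 = 0x638c
One's complement: ~0x638c
Checksum = 0x9c73


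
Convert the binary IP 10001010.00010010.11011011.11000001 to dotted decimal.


10001010 = 138
00010010 = 18
11011011 = 219
11000001 = 193
IP: 138.18.219.193


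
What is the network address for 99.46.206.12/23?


IP:   01100011.00101110.11001110.00001100
Mask: 11111111.11111111.11111110.00000000
AND operation:
Net:  01100011.00101110.11001110.00000000
Network: 99.46.206.0/23


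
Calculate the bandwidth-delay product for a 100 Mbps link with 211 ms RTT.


BDP = bandwidth * RTT
= 100 Mbps * 211 ms
= 100 * 1e6 * 211 / 1000 bits
= 21100000 bits
= 2637500 bytes
= 2575.6836 KB
BDP = 21100000 bits (2637500 bytes)


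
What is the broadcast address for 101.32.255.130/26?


Network: 101.32.255.128/26
Host bits = 6
Set all host bits to 1:
Broadcast: 101.32.255.191


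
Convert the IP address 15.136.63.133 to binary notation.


15 = 00001111
136 = 10001000
63 = 00111111
133 = 10000101
Binary: 00001111.10001000.00111111.10000101


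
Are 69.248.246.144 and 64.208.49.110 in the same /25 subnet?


Mask: 255.255.255.128
69.248.246.144 AND mask = 69.248.246.128
64.208.49.110 AND mask = 64.208.49.0
No, different subnets (69.248.246.128 vs 64.208.49.0)


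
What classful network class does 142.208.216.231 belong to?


First octet: 142
Binary: 10001110
10xxxxxx -> Class B (128-191)
Class B, default mask 255.255.0.0 (/16)


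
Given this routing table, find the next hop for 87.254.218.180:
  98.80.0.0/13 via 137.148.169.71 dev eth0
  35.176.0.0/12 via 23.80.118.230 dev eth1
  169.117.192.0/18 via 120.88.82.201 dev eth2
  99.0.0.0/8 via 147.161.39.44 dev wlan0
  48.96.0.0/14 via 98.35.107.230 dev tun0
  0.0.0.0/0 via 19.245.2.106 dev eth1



Longest prefix match for 87.254.218.180:
  /13 98.80.0.0: no
  /12 35.176.0.0: no
  /18 169.117.192.0: no
  /8 99.0.0.0: no
  /14 48.96.0.0: no
  /0 0.0.0.0: MATCH
Selected: next-hop 19.245.2.106 via eth1 (matched /0)


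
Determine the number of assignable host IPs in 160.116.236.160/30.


Host bits = 32 - 30 = 2
Total addresses = 2^2 = 4
Usable = total - 2 (network and broadcast)
Usable hosts: 2


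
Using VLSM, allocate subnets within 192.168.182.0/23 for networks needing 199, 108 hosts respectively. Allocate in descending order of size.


199 hosts -> /24 (254 usable): 192.168.182.0/24
108 hosts -> /25 (126 usable): 192.168.183.0/25
Allocation: 192.168.182.0/24 (199 hosts, 254 usable); 192.168.183.0/25 (108 hosts, 126 usable)


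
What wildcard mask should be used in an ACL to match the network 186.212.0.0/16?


Subnet mask: 255.255.0.0
Wildcard = 255.255.255.255 - subnet mask
255 - 255 = 0
255 - 255 = 0
255 - 0 = 255
255 - 0 = 255
Wildcard: 0.0.255.255


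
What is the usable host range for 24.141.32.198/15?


Network: 24.140.0.0
Broadcast: 24.141.255.255
First usable = network + 1
Last usable = broadcast - 1
Range: 24.140.0.1 to 24.141.255.254


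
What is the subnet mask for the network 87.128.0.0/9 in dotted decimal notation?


/9 means 9 network bits, 23 host bits
Binary: 11111111100000000000000000000000
Mask: 255.128.0.0


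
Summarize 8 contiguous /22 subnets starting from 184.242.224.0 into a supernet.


Original prefix: /22
Number of subnets: 8 = 2^3
New prefix = 22 - 3 = 19
Supernet: 184.242.224.0/19


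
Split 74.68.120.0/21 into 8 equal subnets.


New prefix = 21 + 3 = 24
Each subnet has 256 addresses
  74.68.120.0/24
  74.68.121.0/24
  74.68.122.0/24
  74.68.123.0/24
  74.68.124.0/24
  74.68.125.0/24
  74.68.126.0/24
  74.68.127.0/24
Subnets: 74.68.120.0/24, 74.68.121.0/24, 74.68.122.0/24, 74.68.123.0/24, 74.68.124.0/24, 74.68.125.0/24, 74.68.126.0/24, 74.68.127.0/24


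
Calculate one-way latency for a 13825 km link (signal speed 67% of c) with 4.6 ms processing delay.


Speed = 0.67 * 3e5 km/s = 201000 km/s
Propagation delay = 13825 / 201000 = 0.0688 s = 68.7811 ms
Processing delay = 4.6 ms
Total one-way latency = 73.3811 ms


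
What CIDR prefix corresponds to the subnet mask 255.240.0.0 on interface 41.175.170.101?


Binary: 11111111.11110000.00000000.00000000
Count leading 1s
Prefix: /12


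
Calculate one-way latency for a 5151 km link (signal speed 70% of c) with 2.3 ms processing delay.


Speed = 0.7 * 3e5 km/s = 210000 km/s
Propagation delay = 5151 / 210000 = 0.0245 s = 24.5286 ms
Processing delay = 2.3 ms
Total one-way latency = 26.8286 ms


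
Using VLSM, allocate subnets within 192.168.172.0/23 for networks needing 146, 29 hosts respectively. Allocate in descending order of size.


146 hosts -> /24 (254 usable): 192.168.172.0/24
29 hosts -> /27 (30 usable): 192.168.173.0/27
Allocation: 192.168.172.0/24 (146 hosts, 254 usable); 192.168.173.0/27 (29 hosts, 30 usable)


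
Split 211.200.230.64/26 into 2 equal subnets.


New prefix = 26 + 1 = 27
Each subnet has 32 addresses
  211.200.230.64/27
  211.200.230.96/27
Subnets: 211.200.230.64/27, 211.200.230.96/27


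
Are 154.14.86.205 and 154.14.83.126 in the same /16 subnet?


Mask: 255.255.0.0
154.14.86.205 AND mask = 154.14.0.0
154.14.83.126 AND mask = 154.14.0.0
Yes, same subnet (154.14.0.0)


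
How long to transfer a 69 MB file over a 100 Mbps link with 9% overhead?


Effective throughput = 100 * (1 - 9/100) = 91 Mbps
File size in Mb = 69 * 8 = 552 Mb
Time = 552 / 91
Time = 6.0659 seconds


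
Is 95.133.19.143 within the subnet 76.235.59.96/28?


Subnet network: 76.235.59.96
Test IP AND mask: 95.133.19.128
No, 95.133.19.143 is not in 76.235.59.96/28


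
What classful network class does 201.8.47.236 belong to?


First octet: 201
Binary: 11001001
110xxxxx -> Class C (192-223)
Class C, default mask 255.255.255.0 (/24)


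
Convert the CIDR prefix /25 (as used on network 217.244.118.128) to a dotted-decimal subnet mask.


/25 means 25 network bits, 7 host bits
Binary: 11111111111111111111111110000000
Mask: 255.255.255.128


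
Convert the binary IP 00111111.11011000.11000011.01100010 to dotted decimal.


00111111 = 63
11011000 = 216
11000011 = 195
01100010 = 98
IP: 63.216.195.98


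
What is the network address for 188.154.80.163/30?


IP:   10111100.10011010.01010000.10100011
Mask: 11111111.11111111.11111111.11111100
AND operation:
Net:  10111100.10011010.01010000.10100000
Network: 188.154.80.160/30


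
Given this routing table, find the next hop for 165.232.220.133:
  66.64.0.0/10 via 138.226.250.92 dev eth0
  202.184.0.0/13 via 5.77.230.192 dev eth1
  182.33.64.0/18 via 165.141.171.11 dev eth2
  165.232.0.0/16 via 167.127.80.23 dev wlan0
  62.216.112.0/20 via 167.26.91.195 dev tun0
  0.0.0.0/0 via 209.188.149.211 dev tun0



Longest prefix match for 165.232.220.133:
  /10 66.64.0.0: no
  /13 202.184.0.0: no
  /18 182.33.64.0: no
  /16 165.232.0.0: MATCH
  /20 62.216.112.0: no
  /0 0.0.0.0: MATCH
Selected: next-hop 167.127.80.23 via wlan0 (matched /16)


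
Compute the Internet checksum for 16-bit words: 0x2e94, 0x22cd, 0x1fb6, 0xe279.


Sum all words (with carry folding):
+ 0x2e94 = 0x2e94
+ 0x22cd = 0x5161
+ 0x1fb6 = 0x7117
+ 0xe279 = 0x5391
One's complement: ~0x5391
Checksum = 0xac6e


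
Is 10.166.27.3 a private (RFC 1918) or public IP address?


RFC 1918 private ranges:
  10.0.0.0/8 (10.0.0.0 - 10.255.255.255)
  172.16.0.0/12 (172.16.0.0 - 172.31.255.255)
  192.168.0.0/16 (192.168.0.0 - 192.168.255.255)
Private (in 10.0.0.0/8)


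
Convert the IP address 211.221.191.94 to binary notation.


211 = 11010011
221 = 11011101
191 = 10111111
94 = 01011110
Binary: 11010011.11011101.10111111.01011110


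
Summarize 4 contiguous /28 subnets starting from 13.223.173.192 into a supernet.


Original prefix: /28
Number of subnets: 4 = 2^2
New prefix = 28 - 2 = 26
Supernet: 13.223.173.192/26


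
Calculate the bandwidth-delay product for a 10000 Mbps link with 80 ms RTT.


BDP = bandwidth * RTT
= 10000 Mbps * 80 ms
= 10000 * 1e6 * 80 / 1000 bits
= 800000000 bits
= 100000000 bytes
= 97656.25 KB
BDP = 800000000 bits (100000000 bytes)


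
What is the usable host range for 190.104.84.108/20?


Network: 190.104.80.0
Broadcast: 190.104.95.255
First usable = network + 1
Last usable = broadcast - 1
Range: 190.104.80.1 to 190.104.95.254


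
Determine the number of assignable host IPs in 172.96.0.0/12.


Host bits = 32 - 12 = 20
Total addresses = 2^20 = 1048576
Usable = total - 2 (network and broadcast)
Usable hosts: 1048574


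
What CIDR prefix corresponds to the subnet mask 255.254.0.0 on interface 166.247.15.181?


Binary: 11111111.11111110.00000000.00000000
Count leading 1s
Prefix: /15


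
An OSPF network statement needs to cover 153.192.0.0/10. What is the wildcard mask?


Subnet mask: 255.192.0.0
Wildcard = 255.255.255.255 - subnet mask
255 - 255 = 0
255 - 192 = 63
255 - 0 = 255
255 - 0 = 255
Wildcard: 0.63.255.255


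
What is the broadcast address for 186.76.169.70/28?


Network: 186.76.169.64/28
Host bits = 4
Set all host bits to 1:
Broadcast: 186.76.169.79


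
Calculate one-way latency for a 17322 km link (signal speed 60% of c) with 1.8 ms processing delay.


Speed = 0.6 * 3e5 km/s = 180000 km/s
Propagation delay = 17322 / 180000 = 0.0962 s = 96.2333 ms
Processing delay = 1.8 ms
Total one-way latency = 98.0333 ms


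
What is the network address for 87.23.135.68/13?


IP:   01010111.00010111.10000111.01000100
Mask: 11111111.11111000.00000000.00000000
AND operation:
Net:  01010111.00010000.00000000.00000000
Network: 87.16.0.0/13


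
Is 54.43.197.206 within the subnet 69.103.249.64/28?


Subnet network: 69.103.249.64
Test IP AND mask: 54.43.197.192
No, 54.43.197.206 is not in 69.103.249.64/28


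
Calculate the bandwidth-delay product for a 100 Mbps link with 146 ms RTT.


BDP = bandwidth * RTT
= 100 Mbps * 146 ms
= 100 * 1e6 * 146 / 1000 bits
= 14600000 bits
= 1825000 bytes
= 1782.2266 KB
BDP = 14600000 bits (1825000 bytes)


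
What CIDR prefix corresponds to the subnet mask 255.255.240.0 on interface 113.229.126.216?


Binary: 11111111.11111111.11110000.00000000
Count leading 1s
Prefix: /20


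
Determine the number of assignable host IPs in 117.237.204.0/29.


Host bits = 32 - 29 = 3
Total addresses = 2^3 = 8
Usable = total - 2 (network and broadcast)
Usable hosts: 6


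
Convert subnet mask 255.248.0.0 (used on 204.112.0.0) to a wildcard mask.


Subnet mask: 255.248.0.0
Wildcard = 255.255.255.255 - subnet mask
255 - 255 = 0
255 - 248 = 7
255 - 0 = 255
255 - 0 = 255
Wildcard: 0.7.255.255


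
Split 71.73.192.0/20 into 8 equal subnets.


New prefix = 20 + 3 = 23
Each subnet has 512 addresses
  71.73.192.0/23
  71.73.194.0/23
  71.73.196.0/23
  71.73.198.0/23
  71.73.200.0/23
  71.73.202.0/23
  71.73.204.0/23
  71.73.206.0/23
Subnets: 71.73.192.0/23, 71.73.194.0/23, 71.73.196.0/23, 71.73.198.0/23, 71.73.200.0/23, 71.73.202.0/23, 71.73.204.0/23, 71.73.206.0/23


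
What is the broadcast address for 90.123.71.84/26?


Network: 90.123.71.64/26
Host bits = 6
Set all host bits to 1:
Broadcast: 90.123.71.127


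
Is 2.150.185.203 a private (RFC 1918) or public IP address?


RFC 1918 private ranges:
  10.0.0.0/8 (10.0.0.0 - 10.255.255.255)
  172.16.0.0/12 (172.16.0.0 - 172.31.255.255)
  192.168.0.0/16 (192.168.0.0 - 192.168.255.255)
Public (not in any RFC 1918 range)


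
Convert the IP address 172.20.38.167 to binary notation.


172 = 10101100
20 = 00010100
38 = 00100110
167 = 10100111
Binary: 10101100.00010100.00100110.10100111


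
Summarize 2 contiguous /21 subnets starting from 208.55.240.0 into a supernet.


Original prefix: /21
Number of subnets: 2 = 2^1
New prefix = 21 - 1 = 20
Supernet: 208.55.240.0/20


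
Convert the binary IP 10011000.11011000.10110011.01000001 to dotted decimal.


10011000 = 152
11011000 = 216
10110011 = 179
01000001 = 65
IP: 152.216.179.65


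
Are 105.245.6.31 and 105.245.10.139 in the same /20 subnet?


Mask: 255.255.240.0
105.245.6.31 AND mask = 105.245.0.0
105.245.10.139 AND mask = 105.245.0.0
Yes, same subnet (105.245.0.0)


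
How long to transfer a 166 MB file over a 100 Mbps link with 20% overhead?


Effective throughput = 100 * (1 - 20/100) = 80 Mbps
File size in Mb = 166 * 8 = 1328 Mb
Time = 1328 / 80
Time = 16.6 seconds


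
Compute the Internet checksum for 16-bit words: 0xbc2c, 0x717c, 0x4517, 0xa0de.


Sum all words (with carry folding):
+ 0xbc2c = 0xbc2c
+ 0x717c = 0x2da9
+ 0x4517 = 0x72c0
+ 0xa0de = 0x139f
One's complement: ~0x139f
Checksum = 0xec60


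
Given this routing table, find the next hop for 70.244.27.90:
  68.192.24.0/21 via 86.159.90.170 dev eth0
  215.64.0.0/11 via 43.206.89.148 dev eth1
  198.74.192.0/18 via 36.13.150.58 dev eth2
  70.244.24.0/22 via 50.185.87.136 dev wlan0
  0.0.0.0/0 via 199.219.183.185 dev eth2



Longest prefix match for 70.244.27.90:
  /21 68.192.24.0: no
  /11 215.64.0.0: no
  /18 198.74.192.0: no
  /22 70.244.24.0: MATCH
  /0 0.0.0.0: MATCH
Selected: next-hop 50.185.87.136 via wlan0 (matched /22)


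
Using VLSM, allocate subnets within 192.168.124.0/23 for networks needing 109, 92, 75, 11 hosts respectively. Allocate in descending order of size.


109 hosts -> /25 (126 usable): 192.168.124.0/25
92 hosts -> /25 (126 usable): 192.168.124.128/25
75 hosts -> /25 (126 usable): 192.168.125.0/25
11 hosts -> /28 (14 usable): 192.168.125.128/28
Allocation: 192.168.124.0/25 (109 hosts, 126 usable); 192.168.124.128/25 (92 hosts, 126 usable); 192.168.125.0/25 (75 hosts, 126 usable); 192.168.125.128/28 (11 hosts, 14 usable)


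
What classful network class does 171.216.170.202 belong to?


First octet: 171
Binary: 10101011
10xxxxxx -> Class B (128-191)
Class B, default mask 255.255.0.0 (/16)


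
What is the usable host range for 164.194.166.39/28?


Network: 164.194.166.32
Broadcast: 164.194.166.47
First usable = network + 1
Last usable = broadcast - 1
Range: 164.194.166.33 to 164.194.166.46


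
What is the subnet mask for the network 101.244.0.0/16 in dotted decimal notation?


/16 means 16 network bits, 16 host bits
Binary: 11111111111111110000000000000000
Mask: 255.255.0.0


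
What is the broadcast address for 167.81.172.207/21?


Network: 167.81.168.0/21
Host bits = 11
Set all host bits to 1:
Broadcast: 167.81.175.255


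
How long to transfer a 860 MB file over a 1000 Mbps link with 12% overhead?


Effective throughput = 1000 * (1 - 12/100) = 880 Mbps
File size in Mb = 860 * 8 = 6880 Mb
Time = 6880 / 880
Time = 7.8182 seconds


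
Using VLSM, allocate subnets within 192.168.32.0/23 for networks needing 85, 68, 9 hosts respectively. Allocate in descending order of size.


85 hosts -> /25 (126 usable): 192.168.32.0/25
68 hosts -> /25 (126 usable): 192.168.32.128/25
9 hosts -> /28 (14 usable): 192.168.33.0/28
Allocation: 192.168.32.0/25 (85 hosts, 126 usable); 192.168.32.128/25 (68 hosts, 126 usable); 192.168.33.0/28 (9 hosts, 14 usable)


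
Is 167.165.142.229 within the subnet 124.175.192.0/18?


Subnet network: 124.175.192.0
Test IP AND mask: 167.165.128.0
No, 167.165.142.229 is not in 124.175.192.0/18


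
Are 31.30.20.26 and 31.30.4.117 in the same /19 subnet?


Mask: 255.255.224.0
31.30.20.26 AND mask = 31.30.0.0
31.30.4.117 AND mask = 31.30.0.0
Yes, same subnet (31.30.0.0)


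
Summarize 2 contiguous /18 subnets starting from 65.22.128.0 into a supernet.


Original prefix: /18
Number of subnets: 2 = 2^1
New prefix = 18 - 1 = 17
Supernet: 65.22.128.0/17


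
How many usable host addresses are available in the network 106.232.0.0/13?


Host bits = 32 - 13 = 19
Total addresses = 2^19 = 524288
Usable = total - 2 (network and broadcast)
Usable hosts: 524286


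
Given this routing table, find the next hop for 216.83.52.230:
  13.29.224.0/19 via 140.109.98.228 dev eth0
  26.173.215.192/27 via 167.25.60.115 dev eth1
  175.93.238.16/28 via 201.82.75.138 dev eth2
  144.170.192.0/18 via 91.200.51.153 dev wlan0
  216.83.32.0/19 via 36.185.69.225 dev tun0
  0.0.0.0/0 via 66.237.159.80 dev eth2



Longest prefix match for 216.83.52.230:
  /19 13.29.224.0: no
  /27 26.173.215.192: no
  /28 175.93.238.16: no
  /18 144.170.192.0: no
  /19 216.83.32.0: MATCH
  /0 0.0.0.0: MATCH
Selected: next-hop 36.185.69.225 via tun0 (matched /19)


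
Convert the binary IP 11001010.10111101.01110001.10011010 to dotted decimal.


11001010 = 202
10111101 = 189
01110001 = 113
10011010 = 154
IP: 202.189.113.154


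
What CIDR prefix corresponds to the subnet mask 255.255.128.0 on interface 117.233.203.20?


Binary: 11111111.11111111.10000000.00000000
Count leading 1s
Prefix: /17


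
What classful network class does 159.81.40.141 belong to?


First octet: 159
Binary: 10011111
10xxxxxx -> Class B (128-191)
Class B, default mask 255.255.0.0 (/16)
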